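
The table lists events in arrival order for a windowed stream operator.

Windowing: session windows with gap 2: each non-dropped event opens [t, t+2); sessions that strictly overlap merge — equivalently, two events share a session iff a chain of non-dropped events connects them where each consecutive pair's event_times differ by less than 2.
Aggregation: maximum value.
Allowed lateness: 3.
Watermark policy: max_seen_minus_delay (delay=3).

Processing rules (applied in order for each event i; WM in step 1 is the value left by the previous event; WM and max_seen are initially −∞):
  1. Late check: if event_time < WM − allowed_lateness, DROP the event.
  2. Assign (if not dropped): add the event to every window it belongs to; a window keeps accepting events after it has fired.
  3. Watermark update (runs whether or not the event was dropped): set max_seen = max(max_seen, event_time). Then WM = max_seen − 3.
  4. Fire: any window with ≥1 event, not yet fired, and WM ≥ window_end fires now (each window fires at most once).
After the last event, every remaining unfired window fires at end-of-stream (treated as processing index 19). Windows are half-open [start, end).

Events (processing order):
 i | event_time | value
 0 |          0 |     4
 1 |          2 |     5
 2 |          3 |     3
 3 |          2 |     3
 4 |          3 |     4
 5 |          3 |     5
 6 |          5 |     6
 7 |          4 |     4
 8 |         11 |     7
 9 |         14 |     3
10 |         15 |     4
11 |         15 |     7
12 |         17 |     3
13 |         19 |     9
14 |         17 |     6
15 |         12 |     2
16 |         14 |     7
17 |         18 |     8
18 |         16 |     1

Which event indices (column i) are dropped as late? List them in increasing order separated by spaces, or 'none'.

i=0 t=0 v=4: → [0,2); WM=-3
i=1 t=2 v=5: → [2,4); WM=-1
i=2 t=3 v=3: → [2,5); WM=0
i=3 t=2 v=3: → [2,5); WM=0
i=4 t=3 v=4: → [2,5); WM=0
i=5 t=3 v=5: → [2,5); WM=0
i=6 t=5 v=6: → [5,7); WM=2
i=7 t=4 v=4: → [2,7); WM=2
i=8 t=11 v=7: → [11,13); WM=8
i=9 t=14 v=3: → [14,16); WM=11
i=10 t=15 v=4: → [14,17); WM=12
i=11 t=15 v=7: → [14,17); WM=12
i=12 t=17 v=3: → [17,19); WM=14
i=13 t=19 v=9: → [19,21); WM=16
i=14 t=17 v=6: → [17,19); WM=16
i=15 t=12 v=2: DROP (t<16-3); WM=16
i=16 t=14 v=7: → [14,17); WM=16
i=17 t=18 v=8: → [17,21); WM=16
i=18 t=16 v=1: → [14,21); WM=16

15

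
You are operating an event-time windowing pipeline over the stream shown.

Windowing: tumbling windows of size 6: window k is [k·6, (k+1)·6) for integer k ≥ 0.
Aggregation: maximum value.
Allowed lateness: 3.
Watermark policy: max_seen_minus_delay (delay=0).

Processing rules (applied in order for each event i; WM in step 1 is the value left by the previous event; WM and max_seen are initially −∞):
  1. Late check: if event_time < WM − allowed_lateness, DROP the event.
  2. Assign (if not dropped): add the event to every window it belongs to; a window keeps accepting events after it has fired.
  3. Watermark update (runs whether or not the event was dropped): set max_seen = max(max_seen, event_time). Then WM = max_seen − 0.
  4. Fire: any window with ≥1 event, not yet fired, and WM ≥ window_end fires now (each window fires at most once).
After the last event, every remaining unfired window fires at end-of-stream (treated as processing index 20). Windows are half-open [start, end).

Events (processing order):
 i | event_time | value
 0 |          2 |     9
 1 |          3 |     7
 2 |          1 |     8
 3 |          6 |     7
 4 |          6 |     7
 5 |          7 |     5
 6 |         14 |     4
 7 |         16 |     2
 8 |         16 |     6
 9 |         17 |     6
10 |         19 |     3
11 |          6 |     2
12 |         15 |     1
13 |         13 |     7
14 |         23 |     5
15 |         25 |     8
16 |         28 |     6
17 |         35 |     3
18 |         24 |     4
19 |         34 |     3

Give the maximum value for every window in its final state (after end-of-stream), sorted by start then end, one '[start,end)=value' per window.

[0,6)=9 [6,12)=7 [12,18)=6 [18,24)=5 [24,30)=8 [30,36)=3

i=0 t=2 v=9: → [0,6); WM=2
i=1 t=3 v=7: → [0,6); WM=3
i=2 t=1 v=8: → [0,6); WM=3
i=3 t=6 v=7: → [6,12); WM=6; [0,6) fires=9
i=4 t=6 v=7: → [6,12); WM=6
i=5 t=7 v=5: → [6,12); WM=7
i=6 t=14 v=4: → [12,18); WM=14; [6,12) fires=7
i=7 t=16 v=2: → [12,18); WM=16
i=8 t=16 v=6: → [12,18); WM=16
i=9 t=17 v=6: → [12,18); WM=17
i=10 t=19 v=3: → [18,24); WM=19; [12,18) fires=6
i=11 t=6 v=2: DROP (t<19-3); WM=19
i=12 t=15 v=1: DROP (t<19-3); WM=19
i=13 t=13 v=7: DROP (t<19-3); WM=19
i=14 t=23 v=5: → [18,24); WM=23
i=15 t=25 v=8: → [24,30); WM=25; [18,24) fires=5
i=16 t=28 v=6: → [24,30); WM=28
i=17 t=35 v=3: → [30,36); WM=35; [24,30) fires=8
i=18 t=24 v=4: DROP (t<35-3); WM=35
i=19 t=34 v=3: → [30,36); WM=35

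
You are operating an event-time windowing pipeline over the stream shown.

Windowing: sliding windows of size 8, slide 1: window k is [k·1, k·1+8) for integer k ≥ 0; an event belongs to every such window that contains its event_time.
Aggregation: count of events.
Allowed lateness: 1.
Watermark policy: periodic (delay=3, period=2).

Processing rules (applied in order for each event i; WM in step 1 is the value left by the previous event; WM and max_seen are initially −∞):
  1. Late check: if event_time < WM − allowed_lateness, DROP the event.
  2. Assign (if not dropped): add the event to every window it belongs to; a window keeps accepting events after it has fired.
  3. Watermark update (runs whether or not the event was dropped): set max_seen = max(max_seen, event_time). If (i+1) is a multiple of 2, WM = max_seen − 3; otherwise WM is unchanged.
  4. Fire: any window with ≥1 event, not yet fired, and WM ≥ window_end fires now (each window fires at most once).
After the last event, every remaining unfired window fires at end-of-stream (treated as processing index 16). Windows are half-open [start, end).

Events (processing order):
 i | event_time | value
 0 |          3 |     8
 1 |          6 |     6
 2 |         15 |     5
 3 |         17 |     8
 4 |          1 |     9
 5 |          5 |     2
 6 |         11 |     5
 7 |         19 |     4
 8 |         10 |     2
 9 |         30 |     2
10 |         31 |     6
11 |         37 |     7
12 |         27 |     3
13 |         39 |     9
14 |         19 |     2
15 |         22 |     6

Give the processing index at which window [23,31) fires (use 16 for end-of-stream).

11

i=0 t=3 v=8: → [3,11),[2,10),[1,9),[0,8); WM=−∞
i=1 t=6 v=6: → [6,14),[5,13),[4,12),[3,11),[2,10),[1,9),[0,8); WM=3
i=2 t=15 v=5: → [15,23),[14,22),[13,21),[12,20),[11,19),[10,18),[9,17),[8,16); WM=3
i=3 t=17 v=8: → [17,25),[16,24),[15,23),[14,22),[13,21),[12,20),[11,19),[10,18); WM=14; [0,8) fires=2 [1,9) fires=2 [2,10) fires=2 [3,11) fires=2 [4,12) fires=1 [5,13) fires=1 [6,14) fires=1
i=4 t=1 v=9: DROP (t<14-1); WM=14
i=5 t=5 v=2: DROP (t<14-1); WM=14
i=6 t=11 v=5: DROP (t<14-1); WM=14
i=7 t=19 v=4: → [19,27),[18,26),[17,25),[16,24),[15,23),[14,22),[13,21),[12,20); WM=16; [8,16) fires=1
i=8 t=10 v=2: DROP (t<16-1); WM=16
i=9 t=30 v=2: → [30,38),[29,37),[28,36),[27,35),[26,34),[25,33),[24,32),[23,31); WM=27; [9,17) fires=1 [10,18) fires=2 [11,19) fires=2 [12,20) fires=3 [13,21) fires=3 [14,22) fires=3 [15,23) fires=3 [16,24) fires=2 [17,25) fires=2 [18,26) fires=1 [19,27) fires=1
i=10 t=31 v=6: → [31,39),[30,38),[29,37),[28,36),[27,35),[26,34),[25,33),[24,32); WM=27
i=11 t=37 v=7: → [37,45),[36,44),[35,43),[34,42),[33,41),[32,40),[31,39),[30,38); WM=34; [23,31) fires=1 [24,32) fires=2 [25,33) fires=2 [26,34) fires=2
i=12 t=27 v=3: DROP (t<34-1); WM=34
i=13 t=39 v=9: → [39,47),[38,46),[37,45),[36,44),[35,43),[34,42),[33,41),[32,40); WM=36; [27,35) fires=2 [28,36) fires=2
i=14 t=19 v=2: DROP (t<36-1); WM=36
i=15 t=22 v=6: DROP (t<36-1); WM=36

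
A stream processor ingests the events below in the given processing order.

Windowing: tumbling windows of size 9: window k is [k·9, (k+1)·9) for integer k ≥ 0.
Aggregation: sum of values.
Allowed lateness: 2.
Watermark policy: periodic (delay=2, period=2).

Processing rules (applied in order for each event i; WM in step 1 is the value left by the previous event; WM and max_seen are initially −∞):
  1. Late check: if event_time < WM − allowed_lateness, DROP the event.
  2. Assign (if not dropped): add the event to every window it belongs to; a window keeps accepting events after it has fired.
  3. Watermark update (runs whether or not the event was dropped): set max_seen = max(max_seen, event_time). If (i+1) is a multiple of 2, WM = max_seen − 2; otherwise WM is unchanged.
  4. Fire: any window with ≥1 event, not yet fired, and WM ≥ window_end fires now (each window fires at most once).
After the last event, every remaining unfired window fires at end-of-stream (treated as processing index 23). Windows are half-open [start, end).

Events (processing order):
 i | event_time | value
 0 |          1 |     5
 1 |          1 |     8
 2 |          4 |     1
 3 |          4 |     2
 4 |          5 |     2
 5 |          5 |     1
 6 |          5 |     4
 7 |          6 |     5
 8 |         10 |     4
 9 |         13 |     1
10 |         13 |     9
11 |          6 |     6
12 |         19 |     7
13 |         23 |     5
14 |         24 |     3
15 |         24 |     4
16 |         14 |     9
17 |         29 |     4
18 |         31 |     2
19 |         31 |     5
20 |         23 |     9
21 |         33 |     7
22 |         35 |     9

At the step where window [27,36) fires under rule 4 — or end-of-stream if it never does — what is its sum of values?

i=0 t=1 v=5: → [0,9); WM=−∞
i=1 t=1 v=8: → [0,9); WM=-1
i=2 t=4 v=1: → [0,9); WM=-1
i=3 t=4 v=2: → [0,9); WM=2
i=4 t=5 v=2: → [0,9); WM=2
i=5 t=5 v=1: → [0,9); WM=3
i=6 t=5 v=4: → [0,9); WM=3
i=7 t=6 v=5: → [0,9); WM=4
i=8 t=10 v=4: → [9,18); WM=4
i=9 t=13 v=1: → [9,18); WM=11; [0,9) fires=28
i=10 t=13 v=9: → [9,18); WM=11
i=11 t=6 v=6: DROP (t<11-2); WM=11
i=12 t=19 v=7: → [18,27); WM=11
i=13 t=23 v=5: → [18,27); WM=21; [9,18) fires=14
i=14 t=24 v=3: → [18,27); WM=21
i=15 t=24 v=4: → [18,27); WM=22
i=16 t=14 v=9: DROP (t<22-2); WM=22
i=17 t=29 v=4: → [27,36); WM=27; [18,27) fires=19
i=18 t=31 v=2: → [27,36); WM=27
i=19 t=31 v=5: → [27,36); WM=29
i=20 t=23 v=9: DROP (t<29-2); WM=29
i=21 t=33 v=7: → [27,36); WM=31
i=22 t=35 v=9: → [27,36); WM=31

27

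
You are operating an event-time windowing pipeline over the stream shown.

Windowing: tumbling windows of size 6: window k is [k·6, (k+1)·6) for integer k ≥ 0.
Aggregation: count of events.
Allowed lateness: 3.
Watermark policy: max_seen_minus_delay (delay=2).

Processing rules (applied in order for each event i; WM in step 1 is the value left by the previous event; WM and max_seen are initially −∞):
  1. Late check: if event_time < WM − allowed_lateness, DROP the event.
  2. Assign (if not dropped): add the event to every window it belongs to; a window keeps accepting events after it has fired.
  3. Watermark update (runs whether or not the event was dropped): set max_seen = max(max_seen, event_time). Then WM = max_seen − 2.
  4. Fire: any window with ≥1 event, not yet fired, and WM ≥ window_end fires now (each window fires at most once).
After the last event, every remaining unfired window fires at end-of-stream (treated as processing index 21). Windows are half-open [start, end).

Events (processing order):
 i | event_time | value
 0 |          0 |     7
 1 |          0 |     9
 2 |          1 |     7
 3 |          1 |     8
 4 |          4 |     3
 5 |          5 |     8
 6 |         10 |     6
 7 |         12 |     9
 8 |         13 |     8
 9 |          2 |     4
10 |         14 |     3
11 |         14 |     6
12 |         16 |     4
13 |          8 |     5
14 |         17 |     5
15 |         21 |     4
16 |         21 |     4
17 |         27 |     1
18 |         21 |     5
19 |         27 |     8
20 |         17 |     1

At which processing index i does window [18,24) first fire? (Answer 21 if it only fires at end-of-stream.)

i=0 t=0 v=7: → [0,6); WM=-2
i=1 t=0 v=9: → [0,6); WM=-2
i=2 t=1 v=7: → [0,6); WM=-1
i=3 t=1 v=8: → [0,6); WM=-1
i=4 t=4 v=3: → [0,6); WM=2
i=5 t=5 v=8: → [0,6); WM=3
i=6 t=10 v=6: → [6,12); WM=8; [0,6) fires=6
i=7 t=12 v=9: → [12,18); WM=10
i=8 t=13 v=8: → [12,18); WM=11
i=9 t=2 v=4: DROP (t<11-3); WM=11
i=10 t=14 v=3: → [12,18); WM=12; [6,12) fires=1
i=11 t=14 v=6: → [12,18); WM=12
i=12 t=16 v=4: → [12,18); WM=14
i=13 t=8 v=5: DROP (t<14-3); WM=14
i=14 t=17 v=5: → [12,18); WM=15
i=15 t=21 v=4: → [18,24); WM=19; [12,18) fires=6
i=16 t=21 v=4: → [18,24); WM=19
i=17 t=27 v=1: → [24,30); WM=25; [18,24) fires=2
i=18 t=21 v=5: DROP (t<25-3); WM=25
i=19 t=27 v=8: → [24,30); WM=25
i=20 t=17 v=1: DROP (t<25-3); WM=25

17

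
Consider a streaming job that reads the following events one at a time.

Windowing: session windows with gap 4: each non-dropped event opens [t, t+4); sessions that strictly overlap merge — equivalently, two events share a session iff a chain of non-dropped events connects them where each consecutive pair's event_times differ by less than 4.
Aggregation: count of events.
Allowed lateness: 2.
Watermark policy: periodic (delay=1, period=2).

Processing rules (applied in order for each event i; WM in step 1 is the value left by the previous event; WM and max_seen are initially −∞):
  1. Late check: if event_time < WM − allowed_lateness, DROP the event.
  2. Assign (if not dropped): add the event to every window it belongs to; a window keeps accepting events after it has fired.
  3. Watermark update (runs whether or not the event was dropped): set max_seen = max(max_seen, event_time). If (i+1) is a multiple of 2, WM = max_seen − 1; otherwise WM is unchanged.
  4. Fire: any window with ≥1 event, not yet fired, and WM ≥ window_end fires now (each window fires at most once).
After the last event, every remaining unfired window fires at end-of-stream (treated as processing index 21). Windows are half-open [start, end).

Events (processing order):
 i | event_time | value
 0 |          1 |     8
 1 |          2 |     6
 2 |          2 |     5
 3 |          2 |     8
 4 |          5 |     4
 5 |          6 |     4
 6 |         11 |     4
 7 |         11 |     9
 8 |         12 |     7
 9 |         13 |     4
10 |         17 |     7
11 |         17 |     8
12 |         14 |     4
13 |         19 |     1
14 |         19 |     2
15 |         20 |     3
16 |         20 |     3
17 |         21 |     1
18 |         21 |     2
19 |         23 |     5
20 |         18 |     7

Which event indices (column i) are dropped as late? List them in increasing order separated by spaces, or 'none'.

20

i=0 t=1 v=8: → [1,5); WM=−∞
i=1 t=2 v=6: → [1,6); WM=1
i=2 t=2 v=5: → [1,6); WM=1
i=3 t=2 v=8: → [1,6); WM=1
i=4 t=5 v=4: → [1,9); WM=1
i=5 t=6 v=4: → [1,10); WM=5
i=6 t=11 v=4: → [11,15); WM=5
i=7 t=11 v=9: → [11,15); WM=10
i=8 t=12 v=7: → [11,16); WM=10
i=9 t=13 v=4: → [11,17); WM=12
i=10 t=17 v=7: → [17,21); WM=12
i=11 t=17 v=8: → [17,21); WM=16
i=12 t=14 v=4: → [11,21); WM=16
i=13 t=19 v=1: → [11,23); WM=18
i=14 t=19 v=2: → [11,23); WM=18
i=15 t=20 v=3: → [11,24); WM=19
i=16 t=20 v=3: → [11,24); WM=19
i=17 t=21 v=1: → [11,25); WM=20
i=18 t=21 v=2: → [11,25); WM=20
i=19 t=23 v=5: → [11,27); WM=22
i=20 t=18 v=7: DROP (t<22-2); WM=22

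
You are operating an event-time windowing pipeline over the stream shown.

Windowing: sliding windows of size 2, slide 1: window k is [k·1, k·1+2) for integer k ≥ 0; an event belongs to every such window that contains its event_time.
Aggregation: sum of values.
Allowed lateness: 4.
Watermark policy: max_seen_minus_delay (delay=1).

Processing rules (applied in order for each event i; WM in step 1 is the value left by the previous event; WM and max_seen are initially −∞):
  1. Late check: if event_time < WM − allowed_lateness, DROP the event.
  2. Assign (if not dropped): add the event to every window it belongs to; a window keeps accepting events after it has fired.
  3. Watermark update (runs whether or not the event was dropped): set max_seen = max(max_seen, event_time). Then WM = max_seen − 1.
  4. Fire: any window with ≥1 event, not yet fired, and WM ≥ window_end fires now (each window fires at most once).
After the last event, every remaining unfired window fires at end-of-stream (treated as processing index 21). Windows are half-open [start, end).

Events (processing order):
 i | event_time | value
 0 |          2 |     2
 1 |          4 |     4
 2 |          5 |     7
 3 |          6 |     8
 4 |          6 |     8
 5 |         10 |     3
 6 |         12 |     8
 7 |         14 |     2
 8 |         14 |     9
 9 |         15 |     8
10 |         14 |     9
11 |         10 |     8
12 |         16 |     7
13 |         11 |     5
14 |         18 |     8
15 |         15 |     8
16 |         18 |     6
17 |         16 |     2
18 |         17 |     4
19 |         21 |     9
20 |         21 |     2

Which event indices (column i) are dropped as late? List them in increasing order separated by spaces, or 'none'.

none

i=0 t=2 v=2: → [2,4),[1,3); WM=1
i=1 t=4 v=4: → [4,6),[3,5); WM=3; [1,3) fires=2
i=2 t=5 v=7: → [5,7),[4,6); WM=4; [2,4) fires=2
i=3 t=6 v=8: → [6,8),[5,7); WM=5; [3,5) fires=4
i=4 t=6 v=8: → [6,8),[5,7); WM=5
i=5 t=10 v=3: → [10,12),[9,11); WM=9; [4,6) fires=11 [5,7) fires=23 [6,8) fires=16
i=6 t=12 v=8: → [12,14),[11,13); WM=11; [9,11) fires=3
i=7 t=14 v=2: → [14,16),[13,15); WM=13; [10,12) fires=3 [11,13) fires=8
i=8 t=14 v=9: → [14,16),[13,15); WM=13
i=9 t=15 v=8: → [15,17),[14,16); WM=14; [12,14) fires=8
i=10 t=14 v=9: → [14,16),[13,15); WM=14
i=11 t=10 v=8: → [10,12),[9,11); WM=14
i=12 t=16 v=7: → [16,18),[15,17); WM=15; [13,15) fires=20
i=13 t=11 v=5: → [11,13),[10,12); WM=15
i=14 t=18 v=8: → [18,20),[17,19); WM=17; [14,16) fires=28 [15,17) fires=15
i=15 t=15 v=8: → [15,17),[14,16); WM=17
i=16 t=18 v=6: → [18,20),[17,19); WM=17
i=17 t=16 v=2: → [16,18),[15,17); WM=17
i=18 t=17 v=4: → [17,19),[16,18); WM=17
i=19 t=21 v=9: → [21,23),[20,22); WM=20; [16,18) fires=13 [17,19) fires=18 [18,20) fires=14
i=20 t=21 v=2: → [21,23),[20,22); WM=20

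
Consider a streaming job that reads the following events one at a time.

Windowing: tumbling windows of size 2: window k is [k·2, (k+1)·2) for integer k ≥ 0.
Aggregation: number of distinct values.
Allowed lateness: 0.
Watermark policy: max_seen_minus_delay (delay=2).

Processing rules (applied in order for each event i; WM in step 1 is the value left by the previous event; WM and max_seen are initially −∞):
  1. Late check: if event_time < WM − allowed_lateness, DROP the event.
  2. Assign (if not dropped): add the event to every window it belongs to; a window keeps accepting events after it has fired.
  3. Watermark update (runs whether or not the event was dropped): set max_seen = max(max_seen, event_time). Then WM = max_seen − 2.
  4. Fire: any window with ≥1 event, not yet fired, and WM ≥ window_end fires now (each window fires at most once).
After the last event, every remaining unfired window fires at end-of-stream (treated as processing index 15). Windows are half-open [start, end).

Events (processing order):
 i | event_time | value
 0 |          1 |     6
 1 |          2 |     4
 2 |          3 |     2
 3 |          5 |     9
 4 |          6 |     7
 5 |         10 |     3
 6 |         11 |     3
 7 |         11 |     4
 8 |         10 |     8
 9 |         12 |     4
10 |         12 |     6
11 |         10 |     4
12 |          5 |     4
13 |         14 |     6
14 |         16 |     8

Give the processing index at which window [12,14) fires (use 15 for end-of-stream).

i=0 t=1 v=6: → [0,2); WM=-1
i=1 t=2 v=4: → [2,4); WM=0
i=2 t=3 v=2: → [2,4); WM=1
i=3 t=5 v=9: → [4,6); WM=3; [0,2) fires=1
i=4 t=6 v=7: → [6,8); WM=4; [2,4) fires=2
i=5 t=10 v=3: → [10,12); WM=8; [4,6) fires=1 [6,8) fires=1
i=6 t=11 v=3: → [10,12); WM=9
i=7 t=11 v=4: → [10,12); WM=9
i=8 t=10 v=8: → [10,12); WM=9
i=9 t=12 v=4: → [12,14); WM=10
i=10 t=12 v=6: → [12,14); WM=10
i=11 t=10 v=4: → [10,12); WM=10
i=12 t=5 v=4: DROP (t<10-0); WM=10
i=13 t=14 v=6: → [14,16); WM=12; [10,12) fires=3
i=14 t=16 v=8: → [16,18); WM=14; [12,14) fires=2

14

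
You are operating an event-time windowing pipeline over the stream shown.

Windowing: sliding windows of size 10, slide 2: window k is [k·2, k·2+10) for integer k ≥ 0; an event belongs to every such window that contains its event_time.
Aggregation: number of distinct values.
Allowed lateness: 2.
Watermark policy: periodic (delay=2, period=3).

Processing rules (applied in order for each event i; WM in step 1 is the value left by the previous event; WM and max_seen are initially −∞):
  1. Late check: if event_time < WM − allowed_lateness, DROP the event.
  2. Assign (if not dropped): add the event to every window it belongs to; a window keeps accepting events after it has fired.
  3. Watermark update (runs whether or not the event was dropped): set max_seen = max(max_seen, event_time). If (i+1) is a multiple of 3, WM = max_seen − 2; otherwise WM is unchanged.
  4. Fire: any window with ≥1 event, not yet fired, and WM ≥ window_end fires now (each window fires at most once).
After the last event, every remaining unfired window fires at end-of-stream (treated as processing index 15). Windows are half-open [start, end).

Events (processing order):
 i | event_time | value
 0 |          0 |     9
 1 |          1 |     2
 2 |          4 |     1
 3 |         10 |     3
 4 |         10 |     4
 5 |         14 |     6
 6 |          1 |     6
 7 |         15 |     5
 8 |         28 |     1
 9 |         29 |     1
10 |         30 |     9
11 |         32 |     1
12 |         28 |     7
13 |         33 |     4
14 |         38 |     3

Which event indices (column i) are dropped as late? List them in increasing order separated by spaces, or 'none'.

6

i=0 t=0 v=9: → [0,10); WM=−∞
i=1 t=1 v=2: → [0,10); WM=−∞
i=2 t=4 v=1: → [4,14),[2,12),[0,10); WM=2
i=3 t=10 v=3: → [10,20),[8,18),[6,16),[4,14),[2,12); WM=2
i=4 t=10 v=4: → [10,20),[8,18),[6,16),[4,14),[2,12); WM=2
i=5 t=14 v=6: → [14,24),[12,22),[10,20),[8,18),[6,16); WM=12; [0,10) fires=3 [2,12) fires=3
i=6 t=1 v=6: DROP (t<12-2); WM=12
i=7 t=15 v=5: → [14,24),[12,22),[10,20),[8,18),[6,16); WM=12
i=8 t=28 v=1: → [28,38),[26,36),[24,34),[22,32),[20,30); WM=26; [4,14) fires=3 [6,16) fires=4 [8,18) fires=4 [10,20) fires=4 [12,22) fires=2 [14,24) fires=2
i=9 t=29 v=1: → [28,38),[26,36),[24,34),[22,32),[20,30); WM=26
i=10 t=30 v=9: → [30,40),[28,38),[26,36),[24,34),[22,32); WM=26
i=11 t=32 v=1: → [32,42),[30,40),[28,38),[26,36),[24,34); WM=30; [20,30) fires=1
i=12 t=28 v=7: → [28,38),[26,36),[24,34),[22,32),[20,30); WM=30
i=13 t=33 v=4: → [32,42),[30,40),[28,38),[26,36),[24,34); WM=30
i=14 t=38 v=3: → [38,48),[36,46),[34,44),[32,42),[30,40); WM=36; [22,32) fires=3 [24,34) fires=4 [26,36) fires=4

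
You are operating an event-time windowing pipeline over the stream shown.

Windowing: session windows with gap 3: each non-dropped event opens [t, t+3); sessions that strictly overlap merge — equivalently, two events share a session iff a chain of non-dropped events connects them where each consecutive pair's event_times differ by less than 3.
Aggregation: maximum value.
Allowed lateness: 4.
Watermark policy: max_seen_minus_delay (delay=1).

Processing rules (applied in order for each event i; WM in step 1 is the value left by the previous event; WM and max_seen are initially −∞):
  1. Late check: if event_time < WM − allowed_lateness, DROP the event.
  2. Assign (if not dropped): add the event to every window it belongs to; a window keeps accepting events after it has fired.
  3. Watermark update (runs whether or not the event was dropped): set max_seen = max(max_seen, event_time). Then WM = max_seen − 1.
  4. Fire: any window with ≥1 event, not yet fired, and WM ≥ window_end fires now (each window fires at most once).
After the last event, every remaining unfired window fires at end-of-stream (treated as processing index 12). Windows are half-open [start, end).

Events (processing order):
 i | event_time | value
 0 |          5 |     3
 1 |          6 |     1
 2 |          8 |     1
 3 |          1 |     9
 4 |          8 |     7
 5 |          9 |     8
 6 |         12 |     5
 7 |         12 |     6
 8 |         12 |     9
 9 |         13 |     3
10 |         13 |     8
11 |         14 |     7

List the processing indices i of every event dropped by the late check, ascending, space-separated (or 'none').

3

i=0 t=5 v=3: → [5,8); WM=4
i=1 t=6 v=1: → [5,9); WM=5
i=2 t=8 v=1: → [5,11); WM=7
i=3 t=1 v=9: DROP (t<7-4); WM=7
i=4 t=8 v=7: → [5,11); WM=7
i=5 t=9 v=8: → [5,12); WM=8
i=6 t=12 v=5: → [12,15); WM=11
i=7 t=12 v=6: → [12,15); WM=11
i=8 t=12 v=9: → [12,15); WM=11
i=9 t=13 v=3: → [12,16); WM=12
i=10 t=13 v=8: → [12,16); WM=12
i=11 t=14 v=7: → [12,17); WM=13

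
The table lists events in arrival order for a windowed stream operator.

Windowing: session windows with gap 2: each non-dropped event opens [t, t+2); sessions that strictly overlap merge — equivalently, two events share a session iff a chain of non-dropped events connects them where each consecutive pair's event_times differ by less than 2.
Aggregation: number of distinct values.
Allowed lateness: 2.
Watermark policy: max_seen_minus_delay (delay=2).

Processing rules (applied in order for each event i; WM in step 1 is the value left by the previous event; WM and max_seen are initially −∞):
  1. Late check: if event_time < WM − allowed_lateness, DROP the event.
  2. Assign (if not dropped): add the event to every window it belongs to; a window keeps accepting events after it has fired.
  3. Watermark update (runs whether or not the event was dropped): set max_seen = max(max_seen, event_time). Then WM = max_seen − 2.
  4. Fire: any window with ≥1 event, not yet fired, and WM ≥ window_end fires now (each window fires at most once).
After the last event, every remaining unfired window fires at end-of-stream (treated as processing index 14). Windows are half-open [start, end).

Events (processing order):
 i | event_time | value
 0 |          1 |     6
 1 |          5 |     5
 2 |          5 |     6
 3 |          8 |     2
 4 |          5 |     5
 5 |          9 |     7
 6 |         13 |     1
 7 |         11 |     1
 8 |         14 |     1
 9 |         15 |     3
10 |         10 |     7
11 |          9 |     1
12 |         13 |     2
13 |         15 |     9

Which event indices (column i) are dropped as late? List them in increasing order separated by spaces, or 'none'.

10 11

i=0 t=1 v=6: → [1,3); WM=-1
i=1 t=5 v=5: → [5,7); WM=3
i=2 t=5 v=6: → [5,7); WM=3
i=3 t=8 v=2: → [8,10); WM=6
i=4 t=5 v=5: → [5,7); WM=6
i=5 t=9 v=7: → [8,11); WM=7
i=6 t=13 v=1: → [13,15); WM=11
i=7 t=11 v=1: → [11,13); WM=11
i=8 t=14 v=1: → [13,16); WM=12
i=9 t=15 v=3: → [13,17); WM=13
i=10 t=10 v=7: DROP (t<13-2); WM=13
i=11 t=9 v=1: DROP (t<13-2); WM=13
i=12 t=13 v=2: → [13,17); WM=13
i=13 t=15 v=9: → [13,17); WM=13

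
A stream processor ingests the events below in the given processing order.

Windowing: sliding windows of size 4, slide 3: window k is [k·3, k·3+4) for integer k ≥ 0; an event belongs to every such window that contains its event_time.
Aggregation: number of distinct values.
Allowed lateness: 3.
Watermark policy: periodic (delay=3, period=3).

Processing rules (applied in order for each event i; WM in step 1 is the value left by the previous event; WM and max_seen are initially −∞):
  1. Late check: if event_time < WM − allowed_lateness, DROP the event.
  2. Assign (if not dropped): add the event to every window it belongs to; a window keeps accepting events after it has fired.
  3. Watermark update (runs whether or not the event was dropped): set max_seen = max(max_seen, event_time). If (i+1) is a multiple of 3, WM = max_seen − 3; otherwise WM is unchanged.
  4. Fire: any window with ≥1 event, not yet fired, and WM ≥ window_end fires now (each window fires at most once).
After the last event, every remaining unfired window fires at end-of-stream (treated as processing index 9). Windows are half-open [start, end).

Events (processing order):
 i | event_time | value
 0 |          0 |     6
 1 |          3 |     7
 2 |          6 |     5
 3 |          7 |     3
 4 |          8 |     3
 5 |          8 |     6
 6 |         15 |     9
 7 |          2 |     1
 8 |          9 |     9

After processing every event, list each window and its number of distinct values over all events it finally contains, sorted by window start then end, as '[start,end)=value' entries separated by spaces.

[0,4)=3 [3,7)=2 [6,10)=4 [9,13)=1 [12,16)=1 [15,19)=1

i=0 t=0 v=6: → [0,4); WM=−∞
i=1 t=3 v=7: → [3,7),[0,4); WM=−∞
i=2 t=6 v=5: → [6,10),[3,7); WM=3
i=3 t=7 v=3: → [6,10); WM=3
i=4 t=8 v=3: → [6,10); WM=3
i=5 t=8 v=6: → [6,10); WM=5; [0,4) fires=2
i=6 t=15 v=9: → [15,19),[12,16); WM=5
i=7 t=2 v=1: → [0,4); WM=5
i=8 t=9 v=9: → [9,13),[6,10); WM=12; [3,7) fires=2 [6,10) fires=4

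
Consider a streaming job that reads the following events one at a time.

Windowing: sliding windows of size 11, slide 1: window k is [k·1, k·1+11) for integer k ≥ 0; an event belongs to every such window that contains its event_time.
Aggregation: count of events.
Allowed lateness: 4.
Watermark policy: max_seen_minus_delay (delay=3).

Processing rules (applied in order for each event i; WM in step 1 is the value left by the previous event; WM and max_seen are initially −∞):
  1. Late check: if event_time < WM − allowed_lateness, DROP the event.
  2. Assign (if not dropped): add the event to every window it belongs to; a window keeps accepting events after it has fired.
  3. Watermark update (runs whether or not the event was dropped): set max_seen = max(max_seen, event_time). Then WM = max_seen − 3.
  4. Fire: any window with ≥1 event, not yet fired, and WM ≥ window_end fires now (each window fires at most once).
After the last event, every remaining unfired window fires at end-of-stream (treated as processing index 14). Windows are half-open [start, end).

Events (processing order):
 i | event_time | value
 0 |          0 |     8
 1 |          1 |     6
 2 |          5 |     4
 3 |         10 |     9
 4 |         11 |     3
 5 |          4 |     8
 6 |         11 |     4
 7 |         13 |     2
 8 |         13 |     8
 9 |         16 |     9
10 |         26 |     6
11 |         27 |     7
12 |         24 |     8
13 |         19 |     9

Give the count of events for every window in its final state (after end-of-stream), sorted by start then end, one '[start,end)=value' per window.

[0,11)=5 [1,12)=6 [2,13)=5 [3,14)=7 [4,15)=7 [5,16)=6 [6,17)=6 [7,18)=6 [8,19)=6 [9,20)=6 [10,21)=6 [11,22)=5 [12,23)=3 [13,24)=3 [14,25)=2 [15,26)=2 [16,27)=3 [17,28)=3 [18,29)=3 [19,30)=3 [20,31)=3 [21,32)=3 [22,33)=3 [23,34)=3 [24,35)=3 [25,36)=2 [26,37)=2 [27,38)=1

i=0 t=0 v=8: → [0,11); WM=-3
i=1 t=1 v=6: → [1,12),[0,11); WM=-2
i=2 t=5 v=4: → [5,16),[4,15),[3,14),[2,13),[1,12),[0,11); WM=2
i=3 t=10 v=9: → [10,21),[9,20),[8,19),[7,18),[6,17),[5,16),[4,15),[3,14),[2,13),[1,12),[0,11); WM=7
i=4 t=11 v=3: → [11,22),[10,21),[9,20),[8,19),[7,18),[6,17),[5,16),[4,15),[3,14),[2,13),[1,12); WM=8
i=5 t=4 v=8: → [4,15),[3,14),[2,13),[1,12),[0,11); WM=8
i=6 t=11 v=4: → [11,22),[10,21),[9,20),[8,19),[7,18),[6,17),[5,16),[4,15),[3,14),[2,13),[1,12); WM=8
i=7 t=13 v=2: → [13,24),[12,23),[11,22),[10,21),[9,20),[8,19),[7,18),[6,17),[5,16),[4,15),[3,14); WM=10
i=8 t=13 v=8: → [13,24),[12,23),[11,22),[10,21),[9,20),[8,19),[7,18),[6,17),[5,16),[4,15),[3,14); WM=10
i=9 t=16 v=9: → [16,27),[15,26),[14,25),[13,24),[12,23),[11,22),[10,21),[9,20),[8,19),[7,18),[6,17); WM=13; [0,11) fires=5 [1,12) fires=6 [2,13) fires=5
i=10 t=26 v=6: → [26,37),[25,36),[24,35),[23,34),[22,33),[21,32),[20,31),[19,30),[18,29),[17,28),[16,27); WM=23; [3,14) fires=7 [4,15) fires=7 [5,16) fires=6 [6,17) fires=6 [7,18) fires=6 [8,19) fires=6 [9,20) fires=6 [10,21) fires=6 [11,22) fires=5 [12,23) fires=3
i=11 t=27 v=7: → [27,38),[26,37),[25,36),[24,35),[23,34),[22,33),[21,32),[20,31),[19,30),[18,29),[17,28); WM=24; [13,24) fires=3
i=12 t=24 v=8: → [24,35),[23,34),[22,33),[21,32),[20,31),[19,30),[18,29),[17,28),[16,27),[15,26),[14,25); WM=24
i=13 t=19 v=9: DROP (t<24-4); WM=24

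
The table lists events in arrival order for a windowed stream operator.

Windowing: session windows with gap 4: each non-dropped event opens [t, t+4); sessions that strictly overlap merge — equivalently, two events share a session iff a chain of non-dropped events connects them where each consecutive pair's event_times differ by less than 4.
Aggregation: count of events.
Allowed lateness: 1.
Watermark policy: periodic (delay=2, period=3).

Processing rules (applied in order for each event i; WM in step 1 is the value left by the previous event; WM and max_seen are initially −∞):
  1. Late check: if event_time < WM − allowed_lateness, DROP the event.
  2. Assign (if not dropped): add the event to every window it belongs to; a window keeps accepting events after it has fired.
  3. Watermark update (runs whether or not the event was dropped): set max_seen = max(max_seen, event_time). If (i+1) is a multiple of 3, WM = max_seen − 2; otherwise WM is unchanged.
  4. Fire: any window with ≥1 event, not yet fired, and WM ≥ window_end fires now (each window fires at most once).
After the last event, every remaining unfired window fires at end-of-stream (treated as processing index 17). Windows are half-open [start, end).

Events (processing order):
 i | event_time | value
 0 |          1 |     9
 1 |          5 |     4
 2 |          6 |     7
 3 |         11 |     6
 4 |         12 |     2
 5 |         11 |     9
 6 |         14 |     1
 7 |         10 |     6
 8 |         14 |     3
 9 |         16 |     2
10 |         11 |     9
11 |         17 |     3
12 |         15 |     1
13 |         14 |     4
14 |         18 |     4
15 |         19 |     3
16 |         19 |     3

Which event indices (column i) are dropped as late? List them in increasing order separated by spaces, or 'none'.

none

i=0 t=1 v=9: → [1,5); WM=−∞
i=1 t=5 v=4: → [5,9); WM=−∞
i=2 t=6 v=7: → [5,10); WM=4
i=3 t=11 v=6: → [11,15); WM=4
i=4 t=12 v=2: → [11,16); WM=4
i=5 t=11 v=9: → [11,16); WM=10
i=6 t=14 v=1: → [11,18); WM=10
i=7 t=10 v=6: → [10,18); WM=10
i=8 t=14 v=3: → [10,18); WM=12
i=9 t=16 v=2: → [10,20); WM=12
i=10 t=11 v=9: → [10,20); WM=12
i=11 t=17 v=3: → [10,21); WM=15
i=12 t=15 v=1: → [10,21); WM=15
i=13 t=14 v=4: → [10,21); WM=15
i=14 t=18 v=4: → [10,22); WM=16
i=15 t=19 v=3: → [10,23); WM=16
i=16 t=19 v=3: → [10,23); WM=16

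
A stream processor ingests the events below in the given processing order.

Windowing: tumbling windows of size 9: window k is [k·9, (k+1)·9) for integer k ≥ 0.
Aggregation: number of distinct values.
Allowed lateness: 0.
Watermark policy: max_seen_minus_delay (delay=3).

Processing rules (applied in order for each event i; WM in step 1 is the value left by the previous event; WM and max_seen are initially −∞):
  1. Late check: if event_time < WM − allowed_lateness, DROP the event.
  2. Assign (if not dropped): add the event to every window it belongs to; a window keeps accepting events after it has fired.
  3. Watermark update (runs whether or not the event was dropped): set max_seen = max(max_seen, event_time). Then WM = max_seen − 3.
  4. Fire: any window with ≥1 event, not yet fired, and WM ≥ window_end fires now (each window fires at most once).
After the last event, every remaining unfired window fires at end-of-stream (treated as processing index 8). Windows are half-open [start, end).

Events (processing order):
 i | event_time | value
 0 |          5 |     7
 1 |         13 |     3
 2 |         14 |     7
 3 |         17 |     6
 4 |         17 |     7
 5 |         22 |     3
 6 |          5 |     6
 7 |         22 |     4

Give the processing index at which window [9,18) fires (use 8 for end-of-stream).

5

i=0 t=5 v=7: → [0,9); WM=2
i=1 t=13 v=3: → [9,18); WM=10; [0,9) fires=1
i=2 t=14 v=7: → [9,18); WM=11
i=3 t=17 v=6: → [9,18); WM=14
i=4 t=17 v=7: → [9,18); WM=14
i=5 t=22 v=3: → [18,27); WM=19; [9,18) fires=3
i=6 t=5 v=6: DROP (t<19-0); WM=19
i=7 t=22 v=4: → [18,27); WM=19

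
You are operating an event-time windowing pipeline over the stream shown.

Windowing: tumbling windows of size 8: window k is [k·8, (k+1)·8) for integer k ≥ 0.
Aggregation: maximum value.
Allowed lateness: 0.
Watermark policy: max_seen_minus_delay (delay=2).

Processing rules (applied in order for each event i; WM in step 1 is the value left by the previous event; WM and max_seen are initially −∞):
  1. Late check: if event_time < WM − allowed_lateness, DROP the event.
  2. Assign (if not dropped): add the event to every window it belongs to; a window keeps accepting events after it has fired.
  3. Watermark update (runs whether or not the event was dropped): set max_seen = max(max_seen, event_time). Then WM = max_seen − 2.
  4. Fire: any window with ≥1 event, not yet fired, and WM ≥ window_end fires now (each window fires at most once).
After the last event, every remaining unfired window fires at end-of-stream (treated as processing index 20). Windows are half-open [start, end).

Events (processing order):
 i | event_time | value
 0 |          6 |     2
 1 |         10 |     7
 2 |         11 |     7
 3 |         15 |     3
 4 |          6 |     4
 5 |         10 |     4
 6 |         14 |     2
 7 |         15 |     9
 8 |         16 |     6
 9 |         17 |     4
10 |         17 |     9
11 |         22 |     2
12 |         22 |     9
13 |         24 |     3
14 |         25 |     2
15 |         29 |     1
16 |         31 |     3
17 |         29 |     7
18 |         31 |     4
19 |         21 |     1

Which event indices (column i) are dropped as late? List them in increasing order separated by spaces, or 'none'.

i=0 t=6 v=2: → [0,8); WM=4
i=1 t=10 v=7: → [8,16); WM=8; [0,8) fires=2
i=2 t=11 v=7: → [8,16); WM=9
i=3 t=15 v=3: → [8,16); WM=13
i=4 t=6 v=4: DROP (t<13-0); WM=13
i=5 t=10 v=4: DROP (t<13-0); WM=13
i=6 t=14 v=2: → [8,16); WM=13
i=7 t=15 v=9: → [8,16); WM=13
i=8 t=16 v=6: → [16,24); WM=14
i=9 t=17 v=4: → [16,24); WM=15
i=10 t=17 v=9: → [16,24); WM=15
i=11 t=22 v=2: → [16,24); WM=20; [8,16) fires=9
i=12 t=22 v=9: → [16,24); WM=20
i=13 t=24 v=3: → [24,32); WM=22
i=14 t=25 v=2: → [24,32); WM=23
i=15 t=29 v=1: → [24,32); WM=27; [16,24) fires=9
i=16 t=31 v=3: → [24,32); WM=29
i=17 t=29 v=7: → [24,32); WM=29
i=18 t=31 v=4: → [24,32); WM=29
i=19 t=21 v=1: DROP (t<29-0); WM=29

4 5 19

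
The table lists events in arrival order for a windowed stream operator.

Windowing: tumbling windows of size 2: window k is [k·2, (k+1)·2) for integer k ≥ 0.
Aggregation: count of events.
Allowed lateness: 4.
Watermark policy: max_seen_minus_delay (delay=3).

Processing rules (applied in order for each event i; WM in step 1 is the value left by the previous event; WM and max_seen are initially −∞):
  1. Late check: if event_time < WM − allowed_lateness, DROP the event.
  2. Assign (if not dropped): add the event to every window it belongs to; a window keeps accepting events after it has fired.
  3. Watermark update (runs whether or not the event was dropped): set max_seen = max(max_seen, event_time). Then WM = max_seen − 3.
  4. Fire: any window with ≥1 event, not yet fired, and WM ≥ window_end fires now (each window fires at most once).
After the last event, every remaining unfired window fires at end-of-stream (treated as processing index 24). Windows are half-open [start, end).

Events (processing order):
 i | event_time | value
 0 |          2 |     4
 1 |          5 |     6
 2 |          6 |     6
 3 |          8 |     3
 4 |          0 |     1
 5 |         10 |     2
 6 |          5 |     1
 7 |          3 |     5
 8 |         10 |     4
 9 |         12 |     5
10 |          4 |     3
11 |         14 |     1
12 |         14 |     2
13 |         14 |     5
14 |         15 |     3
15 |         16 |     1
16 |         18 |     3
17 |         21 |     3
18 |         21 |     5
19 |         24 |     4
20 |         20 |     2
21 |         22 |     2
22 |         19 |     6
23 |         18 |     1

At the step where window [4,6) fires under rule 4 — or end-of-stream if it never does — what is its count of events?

1

i=0 t=2 v=4: → [2,4); WM=-1
i=1 t=5 v=6: → [4,6); WM=2
i=2 t=6 v=6: → [6,8); WM=3
i=3 t=8 v=3: → [8,10); WM=5; [2,4) fires=1
i=4 t=0 v=1: DROP (t<5-4); WM=5
i=5 t=10 v=2: → [10,12); WM=7; [4,6) fires=1
i=6 t=5 v=1: → [4,6); WM=7
i=7 t=3 v=5: → [2,4); WM=7
i=8 t=10 v=4: → [10,12); WM=7
i=9 t=12 v=5: → [12,14); WM=9; [6,8) fires=1
i=10 t=4 v=3: DROP (t<9-4); WM=9
i=11 t=14 v=1: → [14,16); WM=11; [8,10) fires=1
i=12 t=14 v=2: → [14,16); WM=11
i=13 t=14 v=5: → [14,16); WM=11
i=14 t=15 v=3: → [14,16); WM=12; [10,12) fires=2
i=15 t=16 v=1: → [16,18); WM=13
i=16 t=18 v=3: → [18,20); WM=15; [12,14) fires=1
i=17 t=21 v=3: → [20,22); WM=18; [14,16) fires=4 [16,18) fires=1
i=18 t=21 v=5: → [20,22); WM=18
i=19 t=24 v=4: → [24,26); WM=21; [18,20) fires=1
i=20 t=20 v=2: → [20,22); WM=21
i=21 t=22 v=2: → [22,24); WM=21
i=22 t=19 v=6: → [18,20); WM=21
i=23 t=18 v=1: → [18,20); WM=21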